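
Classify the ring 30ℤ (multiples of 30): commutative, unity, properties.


30ℤ is a commutative ring under +,× but has no multiplicative identity (1 ∉ 30ℤ); it has no zero divisors, but without unity it is not an integral domain
Commutative: Yes
Integral domain: No
Has unity: No

30ℤ (multiples of 30): Commutative=Yes, Unity=No


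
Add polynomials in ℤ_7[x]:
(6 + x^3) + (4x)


Add coefficients mod 7:
x^0: 6 + 0 = 6 (mod 7)
x^1: 0 + 4 = 4 (mod 7)
x^2: 0 + 0 = 0 (mod 7)
x^3: 1 + 0 = 1 (mod 7)
Result: 6 + 4x + x^3

f + g = 6 + 4x + x^3


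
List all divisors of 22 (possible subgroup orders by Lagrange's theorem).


Lagrange's theorem: |H| divides |G|
|G| = 22
Divisors of 22: 1, 2, 11, 22

Possible subgroup orders: {1, 2, 11, 22}


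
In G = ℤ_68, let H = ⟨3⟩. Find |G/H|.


|⟨3⟩| = n / gcd(3, 68) = 68 / 1 = 68
H is normal (ℤ_68 is abelian).
|G/H| = |G| / |H| = 68 / 68 = 1

|G/H| = 1


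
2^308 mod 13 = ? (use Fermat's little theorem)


Fermat's little theorem: if p is prime and gcd(a,p)=1, then a^(p-1) ≡ 1 (mod p)
p = 13 is prime, gcd(2,13) = 1
Reduce exponent: 308 mod 12 = 8
So 2^308 ≡ 2^8 (mod 13)
2^8 mod 13 = 9

2^308 ≡ 9 (mod 13)


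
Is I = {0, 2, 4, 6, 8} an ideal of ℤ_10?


Check ideal conditions for I = {0, 2, 4, 6, 8} in ℤ_10:
(1) I is an additive subgroup? Yes
(2) For r ∈ ℤ_10 and a ∈ I: r·a ∈ I? Yes

Yes, I is an ideal of ℤ_10


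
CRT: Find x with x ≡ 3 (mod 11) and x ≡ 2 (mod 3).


m₁ = 11, m₂ = 3, gcd = 1, so CRT applies. M = m₁·m₂ = 33
Let M₁ = M/m₁ = 3, M₂ = M/m₂ = 11
Find y₁ ≡ M₁⁻¹ (mod m₁): 3⁻¹ ≡ 4 (mod 11)
Find y₂ ≡ M₂⁻¹ (mod m₂): 11⁻¹ ≡ 2 (mod 3)
x = a₁·M₁·y₁ + a₂·M₂·y₂ = 3·3·4 + 2·11·2 = 80
Reduce mod 33: x ≡ 14
Check: 14 mod 11 = 3 ✓, 14 mod 3 = 2 ✓

x ≡ 14 (mod 33)


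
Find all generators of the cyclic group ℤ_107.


g generates ℤ_n iff gcd(g,n) = 1
Prime factors of 107: 107
Generators are g ∈ {1,...,106} not divisible by any of these primes.
Generators: {1, 2, 3, 4, 5, 6, 7, 8, 9, 10, 11, 12, 13, 14, 15, 16, 17, 18, 19, 20, 21, 22, 23, 24, 25, 26, 27, 28, 29, 30, 31, 32, 33, 34, 35, 36, 37, 38, 39, 40, 41, 42, 43, 44, 45, 46, 47, 48, 49, 50, 51, 52, 53, 54, 55, 56, 57, 58, 59, 60, 61, 62, 63, 64, 65, 66, 67, 68, 69, 70, 71, 72, 73, 74, 75, 76, 77, 78, 79, 80, 81, 82, 83, 84, 85, 86, 87, 88, 89, 90, 91, 92, 93, 94, 95, 96, 97, 98, 99, 100, 101, 102, 103, 104, 105, 106}
Number of generators = φ(107) = 106

Generators of ℤ_107 = {1, 2, 3, 4, 5, 6, 7, 8, 9, 10, 11, 12, 13, 14, 15, 16, 17, 18, 19, 20, 21, 22, 23, 24, 25, 26, 27, 28, 29, 30, 31, 32, 33, 34, 35, 36, 37, 38, 39, 40, 41, 42, 43, 44, 45, 46, 47, 48, 49, 50, 51, 52, 53, 54, 55, 56, 57, 58, 59, 60, 61, 62, 63, 64, 65, 66, 67, 68, 69, 70, 71, 72, 73, 74, 75, 76, 77, 78, 79, 80, 81, 82, 83, 84, 85, 86, 87, 88, 89, 90, 91, 92, 93, 94, 95, 96, 97, 98, 99, 100, 101, 102, 103, 104, 105, 106}


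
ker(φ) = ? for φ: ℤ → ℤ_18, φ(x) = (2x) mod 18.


Kernel = preimage of identity
ker(φ) = {x ∈ ℤ : 2x ≡ 0 (mod 18)}. gcd(2,18) = 2, so 2x ≡ 0 (mod 18) ⟺ x ≡ 0 (mod 18/2 = 9). Hence ker(φ) = 9ℤ

ker(φ) = 9ℤ


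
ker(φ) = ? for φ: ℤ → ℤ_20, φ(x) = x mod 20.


Kernel = preimage of identity
ker(φ) = {x ∈ ℤ : x ≡ 0 (mod 20)} = 20ℤ = {0, ±20, ±40, ...}

ker(φ) = 20ℤ


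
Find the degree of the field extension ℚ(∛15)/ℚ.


∛15 has minimal polynomial x³ - 15 (irreducible over ℚ since 15 is not a perfect cube)

[ℚ(∛15)/ℚ] = 3


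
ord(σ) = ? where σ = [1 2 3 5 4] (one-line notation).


Cycle decomposition: (4 5)
Cycle lengths: 2
Order = lcm(2) = 2

ord(σ) = 2


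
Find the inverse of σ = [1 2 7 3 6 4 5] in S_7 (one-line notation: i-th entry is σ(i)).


To find σ⁻¹, swap domain and range:
σ(1) = 1 → σ⁻¹(1) = 1
σ(2) = 2 → σ⁻¹(2) = 2
σ(3) = 7 → σ⁻¹(7) = 3
σ(4) = 3 → σ⁻¹(3) = 4
σ(5) = 6 → σ⁻¹(6) = 5
σ(6) = 4 → σ⁻¹(4) = 6
σ(7) = 5 → σ⁻¹(5) = 7

σ⁻¹ = [1 2 4 6 7 5 3]


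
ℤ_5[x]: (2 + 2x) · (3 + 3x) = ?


Expand and collect like terms; reduce coefficients mod 5:
x^0: 2·3 = 6 ≡ 1 (mod 5)
x^1: 2·3 + 2·3 = 12 ≡ 2 (mod 5)
x^2: 2·3 = 6 ≡ 1 (mod 5)
Result: 1 + 2x + x^2

f · g = 1 + 2x + x^2


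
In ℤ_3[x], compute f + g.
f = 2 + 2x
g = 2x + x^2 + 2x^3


Add coefficients mod 3:
x^0: 2 + 0 = 2 (mod 3)
x^1: 2 + 2 = 1 (mod 3)
x^2: 0 + 1 = 1 (mod 3)
x^3: 0 + 2 = 2 (mod 3)
Result: 2 + x + x^2 + 2x^3

f + g = 2 + x + x^2 + 2x^3


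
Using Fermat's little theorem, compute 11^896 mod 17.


Fermat's little theorem: if p is prime and gcd(a,p)=1, then a^(p-1) ≡ 1 (mod p)
p = 17 is prime, gcd(11,17) = 1
Reduce exponent: 896 mod 16 = 0
So 11^896 ≡ 11^0 (mod 17)
11^0 = 1

11^896 ≡ 1 (mod 17)


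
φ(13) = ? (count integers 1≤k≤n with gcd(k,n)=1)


φ(n) = count of k ∈ {1,...,n} with gcd(k,n)=1
Coprimes to 13: {1, 2, 3, 4, 5, 6, 7, 8, 9, 10, 11, 12}
Count: 12

φ(13) = 12


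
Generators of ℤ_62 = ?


g generates ℤ_n iff gcd(g,n) = 1
Prime factors of 62: 2, 31
Generators are g ∈ {1,...,61} not divisible by any of these primes.
Generators: {1, 3, 5, 7, 9, 11, 13, 15, 17, 19, 21, 23, 25, 27, 29, 33, 35, 37, 39, 41, 43, 45, 47, 49, 51, 53, 55, 57, 59, 61}
Number of generators = φ(62) = 30

Generators of ℤ_62 = {1, 3, 5, 7, 9, 11, 13, 15, 17, 19, 21, 23, 25, 27, 29, 33, 35, 37, 39, 41, 43, 45, 47, 49, 51, 53, 55, 57, 59, 61}


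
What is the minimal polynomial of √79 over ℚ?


√79 satisfies x² - 79 = 0, irreducible over ℚ since 79 is squarefree

Minimal polynomial: x² - 79


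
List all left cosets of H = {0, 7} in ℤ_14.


H = {0, 7}, |H| = 2
Number of cosets = |G|/|H| = 14/2 = 7
0 + H = {0, 7}
1 + H = {1, 8}
2 + H = {2, 9}
3 + H = {3, 10}
4 + H = {4, 11}
5 + H = {5, 12}
6 + H = {6, 13}

Cosets: 0+H={0,7}; 1+H={1,8}; 2+H={2,9}; 3+H={3,10}; 4+H={4,11}; 5+H={5,12}; 6+H={6,13}


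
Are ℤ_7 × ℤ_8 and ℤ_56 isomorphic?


Comparing ℤ_7 × ℤ_8 and ℤ_56:
gcd(7,8) = 1, so ℤ_7 × ℤ_8 ≅ ℤ_56 (CRT)

Yes, ℤ_7 × ℤ_8 ≅ ℤ_56


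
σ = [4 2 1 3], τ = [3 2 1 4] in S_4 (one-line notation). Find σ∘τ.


σ∘τ: apply τ first, then σ
1 →τ 3 →σ 1
2 →τ 2 →σ 2
3 →τ 1 →σ 4
4 →τ 4 →σ 3

σ∘τ = [1 2 4 3]


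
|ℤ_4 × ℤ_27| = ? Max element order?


|ℤ_4 × ℤ_27| = 4 × 27 = 108
Max element order = lcm(4,27) = 108
Cyclic? Yes (gcd=1)

|ℤ_4×ℤ_27| = 108, max element order = 108


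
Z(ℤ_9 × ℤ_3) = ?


Z(G) = {g ∈ G | gx = xg for all x ∈ G}
Direct product of abelian groups is abelian, so Z(G) = G

Z(ℤ_9 × ℤ_3) = ℤ_9 × ℤ_3


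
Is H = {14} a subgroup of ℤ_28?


Subgroup test for H = {14} in (ℤ_28, +):
(1) 0 ∈ H? No
(2) Closure: for all a,b ∈ H, (a+b) mod 28 ∈ H? No  [counterexample: 14 + 14 = 0 ∉ H]
(3) Inverses: for all a ∈ H, -a mod 28 ∈ H? Yes

No, H is not a subgroup of ℤ_28


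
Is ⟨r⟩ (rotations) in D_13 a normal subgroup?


H = ⟨r⟩ (rotations) in D_13
The rotation subgroup ⟨r⟩ has index 2 in D_13, so it is normal

Yes, normal subgroup


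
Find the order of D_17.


|D_n| = 2n (n rotations and n reflections)
|D_17| = 2×17 = 34

|D_17| = 34


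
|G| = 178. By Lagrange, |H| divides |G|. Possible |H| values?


Lagrange's theorem: |H| divides |G|
|G| = 178
Divisors of 178: 1, 2, 89, 178

Possible subgroup orders: {1, 2, 89, 178}


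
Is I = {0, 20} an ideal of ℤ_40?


Check ideal conditions for I = {0, 20} in ℤ_40:
(1) I is an additive subgroup? Yes
(2) For r ∈ ℤ_40 and a ∈ I: r·a ∈ I? Yes

Yes, I is an ideal of ℤ_40


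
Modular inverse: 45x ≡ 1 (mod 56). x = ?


Use the extended Euclidean algorithm to write 1 = 45·s + 56·t; then s mod 56 is the inverse.
Euclidean algorithm:
  45 = 0·56 + 45
  56 = 1·45 + 11
  45 = 4·11 + 1
  11 = 11·1 + 0
gcd(45,56) = 1
Back-substitution gives: 45·(5) + 56·(-4) = 1
So 45⁻¹ ≡ 5 ≡ 5 (mod 56)
Check: 45 × 5 = 225 ≡ 1 (mod 56) ✓

45⁻¹ ≡ 5 (mod 56)


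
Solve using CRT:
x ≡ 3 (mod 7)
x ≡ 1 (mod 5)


m₁ = 7, m₂ = 5, gcd = 1, so CRT applies. M = m₁·m₂ = 35
Let M₁ = M/m₁ = 5, M₂ = M/m₂ = 7
Find y₁ ≡ M₁⁻¹ (mod m₁): 5⁻¹ ≡ 3 (mod 7)
Find y₂ ≡ M₂⁻¹ (mod m₂): 7⁻¹ ≡ 3 (mod 5)
x = a₁·M₁·y₁ + a₂·M₂·y₂ = 3·5·3 + 1·7·3 = 66
Reduce mod 35: x ≡ 31
Check: 31 mod 7 = 3 ✓, 31 mod 5 = 1 ✓

x ≡ 31 (mod 35)


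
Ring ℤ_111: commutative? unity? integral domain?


ℤ_111 is a commutative ring with unity 1; 111 = 3×37 is composite, so 3·37 ≡ 0 gives zero divisors (not an integral domain)
Commutative: Yes
Integral domain: No
Has unity: Yes

ℤ_111: Commutative=Yes, Unity=Yes


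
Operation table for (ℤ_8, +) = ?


Elements: {0, 1, 2, 3, 4, 5, 6, 7}
Operation: addition mod 8
Entry (a, b) = (a + b) mod 8

Cayley table:
  | 0 | 1 | 2 | 3 | 4 | 5 | 6 | 7
0 | 0 | 1 | 2 | 3 | 4 | 5 | 6 | 7
1 | 1 | 2 | 3 | 4 | 5 | 6 | 7 | 0
2 | 2 | 3 | 4 | 5 | 6 | 7 | 0 | 1
3 | 3 | 4 | 5 | 6 | 7 | 0 | 1 | 2
4 | 4 | 5 | 6 | 7 | 0 | 1 | 2 | 3
5 | 5 | 6 | 7 | 0 | 1 | 2 | 3 | 4
6 | 6 | 7 | 0 | 1 | 2 | 3 | 4 | 5
7 | 7 | 0 | 1 | 2 | 3 | 4 | 5 | 6


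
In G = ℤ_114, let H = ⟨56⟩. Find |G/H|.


|⟨56⟩| = n / gcd(56, 114) = 114 / 2 = 57
H is normal (ℤ_114 is abelian).
|G/H| = |G| / |H| = 114 / 57 = 2

|G/H| = 2


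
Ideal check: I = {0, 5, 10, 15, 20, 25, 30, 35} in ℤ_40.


Check ideal conditions for I = {0, 5, 10, 15, 20, 25, 30, 35} in ℤ_40:
(1) I is an additive subgroup? Yes
(2) For r ∈ ℤ_40 and a ∈ I: r·a ∈ I? Yes

Yes, I is an ideal of ℤ_40


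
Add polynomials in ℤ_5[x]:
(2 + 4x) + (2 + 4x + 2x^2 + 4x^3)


Add coefficients mod 5:
x^0: 2 + 2 = 4 (mod 5)
x^1: 4 + 4 = 3 (mod 5)
x^2: 0 + 2 = 2 (mod 5)
x^3: 0 + 4 = 4 (mod 5)
Result: 4 + 3x + 2x^2 + 4x^3

f + g = 4 + 3x + 2x^2 + 4x^3


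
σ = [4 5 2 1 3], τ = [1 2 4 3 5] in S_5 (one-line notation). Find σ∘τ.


σ∘τ: apply τ first, then σ
1 →τ 1 →σ 4
2 →τ 2 →σ 5
3 →τ 4 →σ 1
4 →τ 3 →σ 2
5 →τ 5 →σ 3

σ∘τ = [4 5 1 2 3]


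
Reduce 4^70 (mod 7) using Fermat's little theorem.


Fermat's little theorem: if p is prime and gcd(a,p)=1, then a^(p-1) ≡ 1 (mod p)
p = 7 is prime, gcd(4,7) = 1
Reduce exponent: 70 mod 6 = 4
So 4^70 ≡ 4^4 (mod 7)
4^4 mod 7 = 4

4^70 ≡ 4 (mod 7)


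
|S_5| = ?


|S_n| = n! (number of permutations of n symbols)
|S_5| = 5! = 120

|S_5| = 120


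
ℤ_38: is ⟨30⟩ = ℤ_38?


g generates ℤ_n iff gcd(g, n) = 1
gcd(30, 38) = 2
Since gcd = 2 ≠ 1, ⟨30⟩ has order 19 < 38, so 30 is not a generator.

No, 30 does not generate ℤ_38


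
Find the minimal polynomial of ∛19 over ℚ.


∛19 satisfies x³ - 19 = 0, irreducible over ℚ (no rational root; 19 is not a perfect cube)

Minimal polynomial: x³ - 19


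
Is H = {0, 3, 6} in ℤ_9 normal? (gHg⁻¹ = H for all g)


H = {0, 3, 6} in ℤ_9
ℤ_9 is abelian; every subgroup of an abelian group is normal

Yes, normal subgroup


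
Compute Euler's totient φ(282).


Factor n: 282 = 2 × 3 × 47
φ(n) = n · ∏(1 - 1/p) over distinct primes p | n
φ(282) = 282 · (1 - 1/2) · (1 - 1/3) · (1 - 1/47) = 92

φ(282) = 92


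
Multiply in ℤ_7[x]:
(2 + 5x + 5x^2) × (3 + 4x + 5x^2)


Expand and collect like terms; reduce coefficients mod 7:
x^0: 2·3 = 6 ≡ 6 (mod 7)
x^1: 2·4 + 5·3 = 23 ≡ 2 (mod 7)
x^2: 2·5 + 5·4 + 5·3 = 45 ≡ 3 (mod 7)
x^3: 5·5 + 5·4 = 45 ≡ 3 (mod 7)
x^4: 5·5 = 25 ≡ 4 (mod 7)
Result: 6 + 2x + 3x^2 + 3x^3 + 4x^4

f · g = 6 + 2x + 3x^2 + 3x^3 + 4x^4


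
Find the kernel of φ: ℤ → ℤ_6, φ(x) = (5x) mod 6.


Kernel = preimage of identity
ker(φ) = {x ∈ ℤ : 5x ≡ 0 (mod 6)}. gcd(5,6) = 1, so 5x ≡ 0 (mod 6) ⟺ x ≡ 0 (mod 6/1 = 6). Hence ker(φ) = 6ℤ

ker(φ) = 6ℤ


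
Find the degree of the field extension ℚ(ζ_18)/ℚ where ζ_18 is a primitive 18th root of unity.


[ℚ(ζ_n):ℚ] = deg Φ_n(x) = φ(n). Here φ(18) = 6

[ℚ(ζ_18)/ℚ where ζ_18 is a primitive 18th root of unity] = 6


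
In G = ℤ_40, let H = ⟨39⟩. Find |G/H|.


|⟨39⟩| = n / gcd(39, 40) = 40 / 1 = 40
H is normal (ℤ_40 is abelian).
|G/H| = |G| / |H| = 40 / 40 = 1

|G/H| = 1


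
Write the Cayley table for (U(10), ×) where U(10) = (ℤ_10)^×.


Elements: {1, 3, 7, 9}
Operation: multiplication mod 10
Entry (a, b) = (a × b) mod 10

Cayley table:
  | 1 | 3 | 7 | 9
1 | 1 | 3 | 7 | 9
3 | 3 | 9 | 1 | 7
7 | 7 | 1 | 9 | 3
9 | 9 | 7 | 3 | 1


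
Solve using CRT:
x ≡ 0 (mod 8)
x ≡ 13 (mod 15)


m₁ = 8, m₂ = 15, gcd = 1, so CRT applies. M = m₁·m₂ = 120
Let M₁ = M/m₁ = 15, M₂ = M/m₂ = 8
Find y₁ ≡ M₁⁻¹ (mod m₁): 15⁻¹ ≡ 7 (mod 8)
Find y₂ ≡ M₂⁻¹ (mod m₂): 8⁻¹ ≡ 2 (mod 15)
x = a₁·M₁·y₁ + a₂·M₂·y₂ = 0·15·7 + 13·8·2 = 208
Reduce mod 120: x ≡ 88
Check: 88 mod 8 = 0 ✓, 88 mod 15 = 13 ✓

x ≡ 88 (mod 120)


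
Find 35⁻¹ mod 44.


Use the extended Euclidean algorithm to write 1 = 35·s + 44·t; then s mod 44 is the inverse.
Euclidean algorithm:
  35 = 0·44 + 35
  44 = 1·35 + 9
  35 = 3·9 + 8
  9 = 1·8 + 1
  8 = 8·1 + 0
gcd(35,44) = 1
Back-substitution gives: 35·(-5) + 44·(4) = 1
So 35⁻¹ ≡ -5 ≡ 39 (mod 44)
Check: 35 × 39 = 1365 ≡ 1 (mod 44) ✓

35⁻¹ ≡ 39 (mod 44)


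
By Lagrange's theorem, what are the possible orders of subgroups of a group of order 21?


Lagrange's theorem: |H| divides |G|
|G| = 21
Divisors of 21: 1, 3, 7, 21

Possible subgroup orders: {1, 3, 7, 21}


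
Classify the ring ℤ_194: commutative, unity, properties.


ℤ_194 is a commutative ring with unity 1; 194 = 2×97 is composite, so 2·97 ≡ 0 gives zero divisors (not an integral domain)
Commutative: Yes
Integral domain: No
Has unity: Yes

ℤ_194: Commutative=Yes, Unity=Yes


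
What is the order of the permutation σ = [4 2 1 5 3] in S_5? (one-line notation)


Cycle decomposition: (1 4 5 3)
Cycle lengths: 4
Order = lcm(4) = 4

ord(σ) = 4


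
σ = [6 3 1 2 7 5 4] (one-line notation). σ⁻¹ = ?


To find σ⁻¹, swap domain and range:
σ(1) = 6 → σ⁻¹(6) = 1
σ(2) = 3 → σ⁻¹(3) = 2
σ(3) = 1 → σ⁻¹(1) = 3
σ(4) = 2 → σ⁻¹(2) = 4
σ(5) = 7 → σ⁻¹(7) = 5
σ(6) = 5 → σ⁻¹(5) = 6
σ(7) = 4 → σ⁻¹(4) = 7

σ⁻¹ = [3 4 2 7 6 1 5]


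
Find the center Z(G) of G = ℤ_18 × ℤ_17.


Z(G) = {g ∈ G | gx = xg for all x ∈ G}
Direct product of abelian groups is abelian, so Z(G) = G

Z(ℤ_18 × ℤ_17) = ℤ_18 × ℤ_17


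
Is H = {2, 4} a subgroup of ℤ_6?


Subgroup test for H = {2, 4} in (ℤ_6, +):
(1) 0 ∈ H? No
(2) Closure: for all a,b ∈ H, (a+b) mod 6 ∈ H? No  [counterexample: 2 + 4 = 0 ∉ H]
(3) Inverses: for all a ∈ H, -a mod 6 ∈ H? Yes

No, H is not a subgroup of ℤ_6


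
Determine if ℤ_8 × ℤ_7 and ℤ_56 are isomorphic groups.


Comparing ℤ_8 × ℤ_7 and ℤ_56:
gcd(8,7) = 1, so ℤ_8 × ℤ_7 ≅ ℤ_56 (CRT)

Yes, ℤ_8 × ℤ_7 ≅ ℤ_56


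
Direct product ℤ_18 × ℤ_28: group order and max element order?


|ℤ_18 × ℤ_28| = 18 × 28 = 504
Max element order = lcm(18,28) = 252
Cyclic? No (gcd=2)

|ℤ_18×ℤ_28| = 504, max element order = 252


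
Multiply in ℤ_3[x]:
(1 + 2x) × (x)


Expand and collect like terms; reduce coefficients mod 3:
x^0: 1·0 = 0 ≡ 0 (mod 3)
x^1: 1·1 + 2·0 = 1 ≡ 1 (mod 3)
x^2: 2·1 = 2 ≡ 2 (mod 3)
Result: x + 2x^2

f · g = x + 2x^2


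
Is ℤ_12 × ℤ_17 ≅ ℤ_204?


Comparing ℤ_12 × ℤ_17 and ℤ_204:
gcd(12,17) = 1, so ℤ_12 × ℤ_17 ≅ ℤ_204 (CRT)

Yes, ℤ_12 × ℤ_17 ≅ ℤ_204


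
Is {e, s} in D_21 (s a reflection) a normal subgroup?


H = {e, s} in D_21 (s a reflection)
r·s·r⁻¹ = sr⁻² ≠ s for n ≥ 3, so {e, s} is not closed under conjugation

No, not a normal subgroup


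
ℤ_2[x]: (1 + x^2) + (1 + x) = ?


Add coefficients mod 2:
x^0: 1 + 1 = 0 (mod 2)
x^1: 0 + 1 = 1 (mod 2)
x^2: 1 + 0 = 1 (mod 2)
Result: x + x^2

f + g = x + x^2


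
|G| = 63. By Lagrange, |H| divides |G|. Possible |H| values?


Lagrange's theorem: |H| divides |G|
|G| = 63
Divisors of 63: 1, 3, 7, 9, 21, 63

Possible subgroup orders: {1, 3, 7, 9, 21, 63}


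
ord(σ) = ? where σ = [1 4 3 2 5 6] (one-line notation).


Cycle decomposition: (2 4)
Cycle lengths: 2
Order = lcm(2) = 2

ord(σ) = 2


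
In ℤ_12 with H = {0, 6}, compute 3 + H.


3 + H = {3 + h (mod 12) : h ∈ H}
3+0=3, 3+6=9

3 + H = {3, 9}


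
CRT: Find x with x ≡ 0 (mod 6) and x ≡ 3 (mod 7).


m₁ = 6, m₂ = 7, gcd = 1, so CRT applies. M = m₁·m₂ = 42
Let M₁ = M/m₁ = 7, M₂ = M/m₂ = 6
Find y₁ ≡ M₁⁻¹ (mod m₁): 7⁻¹ ≡ 1 (mod 6)
Find y₂ ≡ M₂⁻¹ (mod m₂): 6⁻¹ ≡ 6 (mod 7)
x = a₁·M₁·y₁ + a₂·M₂·y₂ = 0·7·1 + 3·6·6 = 108
Reduce mod 42: x ≡ 24
Check: 24 mod 6 = 0 ✓, 24 mod 7 = 3 ✓

x ≡ 24 (mod 42)


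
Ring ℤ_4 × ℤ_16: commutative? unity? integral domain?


Direct product ring; commutative with unity (1,1); but (1,0)·(0,1) = (0,0) gives zero divisors, so not an integral domain
Commutative: Yes
Integral domain: No
Has unity: Yes

ℤ_4 × ℤ_16: Commutative=Yes, Unity=Yes


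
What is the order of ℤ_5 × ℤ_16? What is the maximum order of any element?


|ℤ_5 × ℤ_16| = 5 × 16 = 80
Max element order = lcm(5,16) = 80
Cyclic? Yes (gcd=1)

|ℤ_5×ℤ_16| = 80, max element order = 80


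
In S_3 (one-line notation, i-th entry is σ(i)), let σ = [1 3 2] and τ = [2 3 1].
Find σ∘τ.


σ∘τ: apply τ first, then σ
1 →τ 2 →σ 3
2 →τ 3 →σ 2
3 →τ 1 →σ 1

σ∘τ = [3 2 1]


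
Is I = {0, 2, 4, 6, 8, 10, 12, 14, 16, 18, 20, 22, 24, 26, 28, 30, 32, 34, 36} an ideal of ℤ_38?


Check ideal conditions for I = {0, 2, 4, 6, 8, 10, 12, 14, 16, 18, 20, 22, 24, 26, 28, 30, 32, 34, 36} in ℤ_38:
(1) I is an additive subgroup? Yes
(2) For r ∈ ℤ_38 and a ∈ I: r·a ∈ I? Yes

Yes, I is an ideal of ℤ_38


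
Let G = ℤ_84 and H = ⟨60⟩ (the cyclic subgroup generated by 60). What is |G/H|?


|⟨60⟩| = n / gcd(60, 84) = 84 / 12 = 7
H is normal (ℤ_84 is abelian).
|G/H| = |G| / |H| = 84 / 7 = 12

|G/H| = 12


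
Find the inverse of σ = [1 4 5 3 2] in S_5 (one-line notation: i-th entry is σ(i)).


To find σ⁻¹, swap domain and range:
σ(1) = 1 → σ⁻¹(1) = 1
σ(2) = 4 → σ⁻¹(4) = 2
σ(3) = 5 → σ⁻¹(5) = 3
σ(4) = 3 → σ⁻¹(3) = 4
σ(5) = 2 → σ⁻¹(2) = 5

σ⁻¹ = [1 5 4 2 3]


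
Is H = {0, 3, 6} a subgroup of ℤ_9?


Subgroup test for H = {0, 3, 6} in (ℤ_9, +):
(1) 0 ∈ H? Yes
(2) Closure: for all a,b ∈ H, (a+b) mod 9 ∈ H? Yes
(3) Inverses: for all a ∈ H, -a mod 9 ∈ H? Yes

Yes, H is a subgroup of ℤ_9


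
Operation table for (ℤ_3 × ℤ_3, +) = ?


Elements: {(0,0), (0,1), (0,2), (1,0), (1,1), (1,2), (2,0), (2,1), (2,2)}
Operation: componentwise addition mod (3, 3)
Entry (a, b) = ((a₁+b₁) mod 3, (a₂+b₂) mod 3)

Cayley table:
      | (0,0) | (0,1) | (0,2) | (1,0) | (1,1) | (1,2) | (2,0) | (2,1) | (2,2)
(0,0) | (0,0) | (0,1) | (0,2) | (1,0) | (1,1) | (1,2) | (2,0) | (2,1) | (2,2)
(0,1) | (0,1) | (0,2) | (0,0) | (1,1) | (1,2) | (1,0) | (2,1) | (2,2) | (2,0)
(0,2) | (0,2) | (0,0) | (0,1) | (1,2) | (1,0) | (1,1) | (2,2) | (2,0) | (2,1)
(1,0) | (1,0) | (1,1) | (1,2) | (2,0) | (2,1) | (2,2) | (0,0) | (0,1) | (0,2)
(1,1) | (1,1) | (1,2) | (1,0) | (2,1) | (2,2) | (2,0) | (0,1) | (0,2) | (0,0)
(1,2) | (1,2) | (1,0) | (1,1) | (2,2) | (2,0) | (2,1) | (0,2) | (0,0) | (0,1)
(2,0) | (2,0) | (2,1) | (2,2) | (0,0) | (0,1) | (0,2) | (1,0) | (1,1) | (1,2)
(2,1) | (2,1) | (2,2) | (2,0) | (0,1) | (0,2) | (0,0) | (1,1) | (1,2) | (1,0)
(2,2) | (2,2) | (2,0) | (2,1) | (0,2) | (0,0) | (0,1) | (1,2) | (1,0) | (1,1)


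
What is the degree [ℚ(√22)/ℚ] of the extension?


√22 has minimal polynomial x² - 22 (irreducible over ℚ since 22 is squarefree)

[ℚ(√22)/ℚ] = 2


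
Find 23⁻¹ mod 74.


Use the extended Euclidean algorithm to write 1 = 23·s + 74·t; then s mod 74 is the inverse.
Euclidean algorithm:
  23 = 0·74 + 23
  74 = 3·23 + 5
  23 = 4·5 + 3
  5 = 1·3 + 2
  3 = 1·2 + 1
  2 = 2·1 + 0
gcd(23,74) = 1
Back-substitution gives: 23·(29) + 74·(-9) = 1
So 23⁻¹ ≡ 29 ≡ 29 (mod 74)
Check: 23 × 29 = 667 ≡ 1 (mod 74) ✓

23⁻¹ ≡ 29 (mod 74)


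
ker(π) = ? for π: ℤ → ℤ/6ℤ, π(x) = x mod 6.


Kernel = preimage of identity
ker(π) = multiples of 6 = 6ℤ

ker(π) = 6ℤ


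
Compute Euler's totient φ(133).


Factor n: 133 = 7 × 19
φ(n) = n · ∏(1 - 1/p) over distinct primes p | n
φ(133) = 133 · (1 - 1/7) · (1 - 1/19) = 108

φ(133) = 108


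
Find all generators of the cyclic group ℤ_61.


g generates ℤ_n iff gcd(g,n) = 1
Prime factors of 61: 61
Generators are g ∈ {1,...,60} not divisible by any of these primes.
Generators: {1, 2, 3, 4, 5, 6, 7, 8, 9, 10, 11, 12, 13, 14, 15, 16, 17, 18, 19, 20, 21, 22, 23, 24, 25, 26, 27, 28, 29, 30, 31, 32, 33, 34, 35, 36, 37, 38, 39, 40, 41, 42, 43, 44, 45, 46, 47, 48, 49, 50, 51, 52, 53, 54, 55, 56, 57, 58, 59, 60}
Number of generators = φ(61) = 60

Generators of ℤ_61 = {1, 2, 3, 4, 5, 6, 7, 8, 9, 10, 11, 12, 13, 14, 15, 16, 17, 18, 19, 20, 21, 22, 23, 24, 25, 26, 27, 28, 29, 30, 31, 32, 33, 34, 35, 36, 37, 38, 39, 40, 41, 42, 43, 44, 45, 46, 47, 48, 49, 50, 51, 52, 53, 54, 55, 56, 57, 58, 59, 60}


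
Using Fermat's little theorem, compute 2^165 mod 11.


Fermat's little theorem: if p is prime and gcd(a,p)=1, then a^(p-1) ≡ 1 (mod p)
p = 11 is prime, gcd(2,11) = 1
Reduce exponent: 165 mod 10 = 5
So 2^165 ≡ 2^5 (mod 11)
2^5 mod 11 = 10

2^165 ≡ 10 (mod 11)


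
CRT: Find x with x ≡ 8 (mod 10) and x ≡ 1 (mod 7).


m₁ = 10, m₂ = 7, gcd = 1, so CRT applies. M = m₁·m₂ = 70
Let M₁ = M/m₁ = 7, M₂ = M/m₂ = 10
Find y₁ ≡ M₁⁻¹ (mod m₁): 7⁻¹ ≡ 3 (mod 10)
Find y₂ ≡ M₂⁻¹ (mod m₂): 10⁻¹ ≡ 5 (mod 7)
x = a₁·M₁·y₁ + a₂·M₂·y₂ = 8·7·3 + 1·10·5 = 218
Reduce mod 70: x ≡ 8
Check: 8 mod 10 = 8 ✓, 8 mod 7 = 1 ✓

x ≡ 8 (mod 70)


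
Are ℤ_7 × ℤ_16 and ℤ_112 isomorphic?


Comparing ℤ_7 × ℤ_16 and ℤ_112:
gcd(7,16) = 1, so ℤ_7 × ℤ_16 ≅ ℤ_112 (CRT)

Yes, ℤ_7 × ℤ_16 ≅ ℤ_112


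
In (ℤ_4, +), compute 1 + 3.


Operation: addition mod 4
1 + 3 = (a + b) mod 4 with a = 1, b = 3

1 + 3 = 0


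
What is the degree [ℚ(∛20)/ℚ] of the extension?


∛20 has minimal polynomial x³ - 20 (irreducible over ℚ since 20 is not a perfect cube)

[ℚ(∛20)/ℚ] = 3


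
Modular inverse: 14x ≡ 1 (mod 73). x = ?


Use the extended Euclidean algorithm to write 1 = 14·s + 73·t; then s mod 73 is the inverse.
Euclidean algorithm:
  14 = 0·73 + 14
  73 = 5·14 + 3
  14 = 4·3 + 2
  3 = 1·2 + 1
  2 = 2·1 + 0
gcd(14,73) = 1
Back-substitution gives: 14·(-26) + 73·(5) = 1
So 14⁻¹ ≡ -26 ≡ 47 (mod 73)
Check: 14 × 47 = 658 ≡ 1 (mod 73) ✓

14⁻¹ ≡ 47 (mod 73)


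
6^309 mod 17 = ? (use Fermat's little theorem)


Fermat's little theorem: if p is prime and gcd(a,p)=1, then a^(p-1) ≡ 1 (mod p)
p = 17 is prime, gcd(6,17) = 1
Reduce exponent: 309 mod 16 = 5
So 6^309 ≡ 6^5 (mod 17)
6^5 mod 17 = 7

6^309 ≡ 7 (mod 17)


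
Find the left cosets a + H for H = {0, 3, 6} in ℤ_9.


H = {0, 3, 6}, |H| = 3
Number of cosets = |G|/|H| = 9/3 = 3
0 + H = {0, 3, 6}
1 + H = {1, 4, 7}
2 + H = {2, 5, 8}

Cosets: 0+H={0,3,6}; 1+H={1,4,7}; 2+H={2,5,8}


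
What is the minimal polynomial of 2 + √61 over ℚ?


Let α = 2 + √61. Then α - 2 = √61, so (α - 2)² = 61, giving α² - 4α - 57 = 0. Degree 2 and α ∉ ℚ, so this is the minimal polynomial.

Minimal polynomial: x² - 4x - 57


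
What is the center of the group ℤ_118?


Z(G) = {g ∈ G | gx = xg for all x ∈ G}
ℤ_118 is abelian, so Z(G) = G

Z(ℤ_118) = ℤ_118


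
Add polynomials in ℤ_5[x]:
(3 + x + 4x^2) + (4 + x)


Add coefficients mod 5:
x^0: 3 + 4 = 2 (mod 5)
x^1: 1 + 1 = 2 (mod 5)
x^2: 4 + 0 = 4 (mod 5)
Result: 2 + 2x + 4x^2

f + g = 2 + 2x + 4x^2


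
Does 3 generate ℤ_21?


g generates ℤ_n iff gcd(g, n) = 1
gcd(3, 21) = 3
Since gcd = 3 ≠ 1, ⟨3⟩ has order 7 < 21, so 3 is not a generator.

No, 3 does not generate ℤ_21


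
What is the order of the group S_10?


|S_n| = n! (number of permutations of n symbols)
|S_10| = 10! = 3628800

|S_10| = 3628800


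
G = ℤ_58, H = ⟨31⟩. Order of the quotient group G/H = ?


|⟨31⟩| = n / gcd(31, 58) = 58 / 1 = 58
H is normal (ℤ_58 is abelian).
|G/H| = |G| / |H| = 58 / 58 = 1

|G/H| = 1


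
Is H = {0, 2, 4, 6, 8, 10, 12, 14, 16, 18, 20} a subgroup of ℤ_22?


Subgroup test for H = {0, 2, 4, 6, 8, 10, 12, 14, 16, 18, 20} in (ℤ_22, +):
(1) 0 ∈ H? Yes
(2) Closure: for all a,b ∈ H, (a+b) mod 22 ∈ H? Yes
(3) Inverses: for all a ∈ H, -a mod 22 ∈ H? Yes

Yes, H is a subgroup of ℤ_22


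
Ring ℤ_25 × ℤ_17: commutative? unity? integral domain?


Direct product ring; commutative with unity (1,1); but (1,0)·(0,1) = (0,0) gives zero divisors, so not an integral domain
Commutative: Yes
Integral domain: No
Has unity: Yes

ℤ_25 × ℤ_17: Commutative=Yes, Unity=Yes


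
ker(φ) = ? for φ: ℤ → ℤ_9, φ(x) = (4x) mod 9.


Kernel = preimage of identity
ker(φ) = {x ∈ ℤ : 4x ≡ 0 (mod 9)}. gcd(4,9) = 1, so 4x ≡ 0 (mod 9) ⟺ x ≡ 0 (mod 9/1 = 9). Hence ker(φ) = 9ℤ

ker(φ) = 9ℤ


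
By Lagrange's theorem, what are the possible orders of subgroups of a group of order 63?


Lagrange's theorem: |H| divides |G|
|G| = 63
Divisors of 63: 1, 3, 7, 9, 21, 63

Possible subgroup orders: {1, 3, 7, 9, 21, 63}


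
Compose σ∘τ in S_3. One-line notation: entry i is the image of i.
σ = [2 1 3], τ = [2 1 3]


σ∘τ: apply τ first, then σ
1 →τ 2 →σ 1
2 →τ 1 →σ 2
3 →τ 3 →σ 3

σ∘τ = [1 2 3]


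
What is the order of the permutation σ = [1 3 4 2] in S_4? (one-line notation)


Cycle decomposition: (2 3 4)
Cycle lengths: 3
Order = lcm(3) = 3

ord(σ) = 3


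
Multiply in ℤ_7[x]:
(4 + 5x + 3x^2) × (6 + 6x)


Expand and collect like terms; reduce coefficients mod 7:
x^0: 4·6 = 24 ≡ 3 (mod 7)
x^1: 4·6 + 5·6 = 54 ≡ 5 (mod 7)
x^2: 5·6 + 3·6 = 48 ≡ 6 (mod 7)
x^3: 3·6 = 18 ≡ 4 (mod 7)
Result: 3 + 5x + 6x^2 + 4x^3

f · g = 3 + 5x + 6x^2 + 4x^3


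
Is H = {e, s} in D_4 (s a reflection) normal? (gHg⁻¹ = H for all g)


H = {e, s} in D_4 (s a reflection)
r·s·r⁻¹ = sr⁻² ≠ s for n ≥ 3, so {e, s} is not closed under conjugation

No, not a normal subgroup


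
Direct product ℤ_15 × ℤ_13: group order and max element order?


|ℤ_15 × ℤ_13| = 15 × 13 = 195
Max element order = lcm(15,13) = 195
Cyclic? Yes (gcd=1)

|ℤ_15×ℤ_13| = 195, max element order = 195


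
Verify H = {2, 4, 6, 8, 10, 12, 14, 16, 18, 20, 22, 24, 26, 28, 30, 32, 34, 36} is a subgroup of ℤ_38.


Subgroup test for H = {2, 4, 6, 8, 10, 12, 14, 16, 18, 20, 22, 24, 26, 28, 30, 32, 34, 36} in (ℤ_38, +):
(1) 0 ∈ H? No
(2) Closure: for all a,b ∈ H, (a+b) mod 38 ∈ H? No  [counterexample: 2 + 36 = 0 ∉ H]
(3) Inverses: for all a ∈ H, -a mod 38 ∈ H? Yes

No, H is not a subgroup of ℤ_38


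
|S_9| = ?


|S_n| = n! (number of permutations of n symbols)
|S_9| = 9! = 362880

|S_9| = 362880


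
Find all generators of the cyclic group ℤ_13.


g generates ℤ_n iff gcd(g,n) = 1
Checking each g ∈ {1,...,12}:
gcd(1,13) = 1
gcd(2,13) = 1
gcd(3,13) = 1
gcd(4,13) = 1
gcd(5,13) = 1
gcd(6,13) = 1
gcd(7,13) = 1
gcd(8,13) = 1
gcd(9,13) = 1
gcd(10,13) = 1
gcd(11,13) = 1
gcd(12,13) = 1
Generators: {1, 2, 3, 4, 5, 6, 7, 8, 9, 10, 11, 12}
Number of generators = φ(13) = 12

Generators of ℤ_13 = {1, 2, 3, 4, 5, 6, 7, 8, 9, 10, 11, 12}


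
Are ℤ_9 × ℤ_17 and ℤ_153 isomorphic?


Comparing ℤ_9 × ℤ_17 and ℤ_153:
gcd(9,17) = 1, so ℤ_9 × ℤ_17 ≅ ℤ_153 (CRT)

Yes, ℤ_9 × ℤ_17 ≅ ℤ_153


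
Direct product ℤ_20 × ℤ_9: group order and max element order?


|ℤ_20 × ℤ_9| = 20 × 9 = 180
Max element order = lcm(20,9) = 180
Cyclic? Yes (gcd=1)

|ℤ_20×ℤ_9| = 180, max element order = 180


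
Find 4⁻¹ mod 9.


Use the extended Euclidean algorithm to write 1 = 4·s + 9·t; then s mod 9 is the inverse.
Euclidean algorithm:
  4 = 0·9 + 4
  9 = 2·4 + 1
  4 = 4·1 + 0
gcd(4,9) = 1
Back-substitution gives: 4·(-2) + 9·(1) = 1
So 4⁻¹ ≡ -2 ≡ 7 (mod 9)
Check: 4 × 7 = 28 ≡ 1 (mod 9) ✓

4⁻¹ ≡ 7 (mod 9)


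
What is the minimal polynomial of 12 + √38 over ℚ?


Let α = 12 + √38. Then α - 12 = √38, so (α - 12)² = 38, giving α² - 24α + 106 = 0. Degree 2 and α ∉ ℚ, so this is the minimal polynomial.

Minimal polynomial: x² - 24x + 106


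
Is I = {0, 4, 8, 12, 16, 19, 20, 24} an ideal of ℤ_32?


Check ideal conditions for I = {0, 4, 8, 12, 16, 19, 20, 24} in ℤ_32:
(1) I is an additive subgroup? No
(2) For r ∈ ℤ_32 and a ∈ I: r·a ∈ I? No  [counterexample: r=2, a=19, r·a mod 32 = 6 ∉ I]

No, I is not an ideal of ℤ_32


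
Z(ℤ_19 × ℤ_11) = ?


Z(G) = {g ∈ G | gx = xg for all x ∈ G}
Direct product of abelian groups is abelian, so Z(G) = G

Z(ℤ_19 × ℤ_11) = ℤ_19 × ℤ_11


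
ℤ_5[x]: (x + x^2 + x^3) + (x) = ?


Add coefficients mod 5:
x^0: 0 + 0 = 0 (mod 5)
x^1: 1 + 1 = 2 (mod 5)
x^2: 1 + 0 = 1 (mod 5)
x^3: 1 + 0 = 1 (mod 5)
Result: 2x + x^2 + x^3

f + g = 2x + x^2 + x^3


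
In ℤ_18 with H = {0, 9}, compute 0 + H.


0 + H = {0 + h (mod 18) : h ∈ H}
0+0=0, 0+9=9

0 + H = {0, 9}


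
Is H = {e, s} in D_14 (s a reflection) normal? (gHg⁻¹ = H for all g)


H = {e, s} in D_14 (s a reflection)
r·s·r⁻¹ = sr⁻² ≠ s for n ≥ 3, so {e, s} is not closed under conjugation

No, not a normal subgroup


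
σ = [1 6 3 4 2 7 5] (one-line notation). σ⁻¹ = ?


To find σ⁻¹, swap domain and range:
σ(1) = 1 → σ⁻¹(1) = 1
σ(2) = 6 → σ⁻¹(6) = 2
σ(3) = 3 → σ⁻¹(3) = 3
σ(4) = 4 → σ⁻¹(4) = 4
σ(5) = 2 → σ⁻¹(2) = 5
σ(6) = 7 → σ⁻¹(7) = 6
σ(7) = 5 → σ⁻¹(5) = 7

σ⁻¹ = [1 5 3 4 7 2 6]


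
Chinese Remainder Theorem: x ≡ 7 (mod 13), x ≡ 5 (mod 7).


m₁ = 13, m₂ = 7, gcd = 1, so CRT applies. M = m₁·m₂ = 91
Let M₁ = M/m₁ = 7, M₂ = M/m₂ = 13
Find y₁ ≡ M₁⁻¹ (mod m₁): 7⁻¹ ≡ 2 (mod 13)
Find y₂ ≡ M₂⁻¹ (mod m₂): 13⁻¹ ≡ 6 (mod 7)
x = a₁·M₁·y₁ + a₂·M₂·y₂ = 7·7·2 + 5·13·6 = 488
Reduce mod 91: x ≡ 33
Check: 33 mod 13 = 7 ✓, 33 mod 7 = 5 ✓

x ≡ 33 (mod 91)


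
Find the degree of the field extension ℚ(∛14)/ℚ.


∛14 has minimal polynomial x³ - 14 (irreducible over ℚ since 14 is not a perfect cube)

[ℚ(∛14)/ℚ] = 3


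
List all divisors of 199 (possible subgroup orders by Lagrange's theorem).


Lagrange's theorem: |H| divides |G|
|G| = 199
Divisors of 199: 1, 199

Possible subgroup orders: {1, 199}


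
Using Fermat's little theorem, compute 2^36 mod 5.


Fermat's little theorem: if p is prime and gcd(a,p)=1, then a^(p-1) ≡ 1 (mod p)
p = 5 is prime, gcd(2,5) = 1
Reduce exponent: 36 mod 4 = 0
So 2^36 ≡ 2^0 (mod 5)
2^0 = 1

2^36 ≡ 1 (mod 5)


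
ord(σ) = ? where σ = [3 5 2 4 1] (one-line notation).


Cycle decomposition: (1 3 2 5)
Cycle lengths: 4
Order = lcm(4) = 4

ord(σ) = 4


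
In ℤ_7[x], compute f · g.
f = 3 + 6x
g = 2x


Expand and collect like terms; reduce coefficients mod 7:
x^0: 3·0 = 0 ≡ 0 (mod 7)
x^1: 3·2 + 6·0 = 6 ≡ 6 (mod 7)
x^2: 6·2 = 12 ≡ 5 (mod 7)
Result: 6x + 5x^2

f · g = 6x + 5x^2


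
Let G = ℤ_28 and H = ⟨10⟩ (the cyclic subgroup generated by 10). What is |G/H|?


|⟨10⟩| = n / gcd(10, 28) = 28 / 2 = 14
H is normal (ℤ_28 is abelian).
|G/H| = |G| / |H| = 28 / 14 = 2

|G/H| = 2


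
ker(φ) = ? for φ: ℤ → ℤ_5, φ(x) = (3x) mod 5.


Kernel = preimage of identity
ker(φ) = {x ∈ ℤ : 3x ≡ 0 (mod 5)}. gcd(3,5) = 1, so 3x ≡ 0 (mod 5) ⟺ x ≡ 0 (mod 5/1 = 5). Hence ker(φ) = 5ℤ

ker(φ) = 5ℤ


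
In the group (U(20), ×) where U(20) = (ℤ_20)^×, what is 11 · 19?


Operation: multiplication mod 20
11 · 19 = (a × b) mod 20 with a = 11, b = 19

11 · 19 = 9


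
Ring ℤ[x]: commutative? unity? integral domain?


Polynomial ring over ℤ (an integral domain) is a commutative integral domain with unity 1
Commutative: Yes
Integral domain: Yes
Has unity: Yes

ℤ[x]: Commutative=Yes, Unity=Yes


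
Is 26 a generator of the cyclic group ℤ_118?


g generates ℤ_n iff gcd(g, n) = 1
gcd(26, 118) = 2
Since gcd = 2 ≠ 1, ⟨26⟩ has order 59 < 118, so 26 is not a generator.

No, 26 does not generate ℤ_118


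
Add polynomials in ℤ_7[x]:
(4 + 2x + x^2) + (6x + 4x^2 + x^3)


Add coefficients mod 7:
x^0: 4 + 0 = 4 (mod 7)
x^1: 2 + 6 = 1 (mod 7)
x^2: 1 + 4 = 5 (mod 7)
x^3: 0 + 1 = 1 (mod 7)
Result: 4 + x + 5x^2 + x^3

f + g = 4 + x + 5x^2 + x^3


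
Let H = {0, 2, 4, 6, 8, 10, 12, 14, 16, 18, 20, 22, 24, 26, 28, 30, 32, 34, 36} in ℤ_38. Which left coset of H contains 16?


16 + H = {16 + h (mod 38) : h ∈ H}
16+0=16, 16+2=18, 16+4=20, 16+6=22, 16+8=24, 16+10=26, 16+12=28, 16+14=30, 16+16=32, 16+18=34, 16+20=36, 16+22=0, 16+24=2, 16+26=4, 16+28=6, 16+30=8, 16+32=10, 16+34=12, 16+36=14
16 + H = {0, 2, 4, 6, 8, 10, 12, 14, 16, 18, 20, 22, 24, 26, 28, 30, 32, 34, 36} = 0 + H

16 + H = {0, 2, 4, 6, 8, 10, 12, 14, 16, 18, 20, 22, 24, 26, 28, 30, 32, 34, 36}


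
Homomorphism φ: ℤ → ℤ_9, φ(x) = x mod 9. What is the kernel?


Kernel = preimage of identity
ker(φ) = {x ∈ ℤ : x ≡ 0 (mod 9)} = 9ℤ = {0, ±9, ±18, ...}

ker(φ) = 9ℤ


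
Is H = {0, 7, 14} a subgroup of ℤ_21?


Subgroup test for H = {0, 7, 14} in (ℤ_21, +):
(1) 0 ∈ H? Yes
(2) Closure: for all a,b ∈ H, (a+b) mod 21 ∈ H? Yes
(3) Inverses: for all a ∈ H, -a mod 21 ∈ H? Yes

Yes, H is a subgroup of ℤ_21


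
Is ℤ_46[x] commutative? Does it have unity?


ℤ_46 has zero divisors (2·23 ≡ 0), and these lift to constant zero divisors in ℤ_46[x]; so not an integral domain
Commutative: Yes
Integral domain: No
Has unity: Yes

ℤ_46[x]: Commutative=Yes, Unity=Yes


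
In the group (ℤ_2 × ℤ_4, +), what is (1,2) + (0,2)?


Operation: componentwise addition mod (2, 4)
(1,2) + (0,2) = ((a₁+b₁) mod 2, (a₂+b₂) mod 4) with a = (1,2), b = (0,2)

(1,2) + (0,2) = (1,0)


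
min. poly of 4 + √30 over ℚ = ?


Let α = 4 + √30. Then α - 4 = √30, so (α - 4)² = 30, giving α² - 8α - 14 = 0. Degree 2 and α ∉ ℚ, so this is the minimal polynomial.

Minimal polynomial: x² - 8x - 14


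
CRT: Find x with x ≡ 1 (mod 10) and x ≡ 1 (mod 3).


m₁ = 10, m₂ = 3, gcd = 1, so CRT applies. M = m₁·m₂ = 30
Let M₁ = M/m₁ = 3, M₂ = M/m₂ = 10
Find y₁ ≡ M₁⁻¹ (mod m₁): 3⁻¹ ≡ 7 (mod 10)
Find y₂ ≡ M₂⁻¹ (mod m₂): 10⁻¹ ≡ 1 (mod 3)
x = a₁·M₁·y₁ + a₂·M₂·y₂ = 1·3·7 + 1·10·1 = 31
Reduce mod 30: x ≡ 1
Check: 1 mod 10 = 1 ✓, 1 mod 3 = 1 ✓

x ≡ 1 (mod 30)


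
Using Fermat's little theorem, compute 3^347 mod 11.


Fermat's little theorem: if p is prime and gcd(a,p)=1, then a^(p-1) ≡ 1 (mod p)
p = 11 is prime, gcd(3,11) = 1
Reduce exponent: 347 mod 10 = 7
So 3^347 ≡ 3^7 (mod 11)
3^7 mod 11 = 9

3^347 ≡ 9 (mod 11)


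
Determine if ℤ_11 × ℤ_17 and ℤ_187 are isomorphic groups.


Comparing ℤ_11 × ℤ_17 and ℤ_187:
gcd(11,17) = 1, so ℤ_11 × ℤ_17 ≅ ℤ_187 (CRT)

Yes, ℤ_11 × ℤ_17 ≅ ℤ_187


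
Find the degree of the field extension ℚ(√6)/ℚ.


√6 has minimal polynomial x² - 6 (irreducible over ℚ since 6 is squarefree)

[ℚ(√6)/ℚ] = 2


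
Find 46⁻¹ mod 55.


Use the extended Euclidean algorithm to write 1 = 46·s + 55·t; then s mod 55 is the inverse.
Euclidean algorithm:
  46 = 0·55 + 46
  55 = 1·46 + 9
  46 = 5·9 + 1
  9 = 9·1 + 0
gcd(46,55) = 1
Back-substitution gives: 46·(6) + 55·(-5) = 1
So 46⁻¹ ≡ 6 ≡ 6 (mod 55)
Check: 46 × 6 = 276 ≡ 1 (mod 55) ✓

46⁻¹ ≡ 6 (mod 55)


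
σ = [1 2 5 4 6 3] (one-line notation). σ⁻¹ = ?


To find σ⁻¹, swap domain and range:
σ(1) = 1 → σ⁻¹(1) = 1
σ(2) = 2 → σ⁻¹(2) = 2
σ(3) = 5 → σ⁻¹(5) = 3
σ(4) = 4 → σ⁻¹(4) = 4
σ(5) = 6 → σ⁻¹(6) = 5
σ(6) = 3 → σ⁻¹(3) = 6

σ⁻¹ = [1 2 6 4 3 5]


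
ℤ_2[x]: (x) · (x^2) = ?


Expand and collect like terms; reduce coefficients mod 2:
x^0: 0·0 = 0 ≡ 0 (mod 2)
x^1: 0·0 + 1·0 = 0 ≡ 0 (mod 2)
x^2: 0·1 + 1·0 = 0 ≡ 0 (mod 2)
x^3: 1·1 = 1 ≡ 1 (mod 2)
Result: x^3

f · g = x^3


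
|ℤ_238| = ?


ℤ_n has n elements.

|ℤ_238| = 238


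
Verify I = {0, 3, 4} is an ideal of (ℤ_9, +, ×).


Check ideal conditions for I = {0, 3, 4} in ℤ_9:
(1) I is an additive subgroup? No
(2) For r ∈ ℤ_9 and a ∈ I: r·a ∈ I? No  [counterexample: r=2, a=3, r·a mod 9 = 6 ∉ I]

No, I is not an ideal of ℤ_9


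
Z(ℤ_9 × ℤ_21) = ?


Z(G) = {g ∈ G | gx = xg for all x ∈ G}
Direct product of abelian groups is abelian, so Z(G) = G

Z(ℤ_9 × ℤ_21) = ℤ_9 × ℤ_21


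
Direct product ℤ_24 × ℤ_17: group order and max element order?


|ℤ_24 × ℤ_17| = 24 × 17 = 408
Max element order = lcm(24,17) = 408
Cyclic? Yes (gcd=1)

|ℤ_24×ℤ_17| = 408, max element order = 408


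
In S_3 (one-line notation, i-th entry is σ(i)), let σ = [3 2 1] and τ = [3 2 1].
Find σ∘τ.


σ∘τ: apply τ first, then σ
1 →τ 3 →σ 1
2 →τ 2 →σ 2
3 →τ 1 →σ 3

σ∘τ = [1 2 3]


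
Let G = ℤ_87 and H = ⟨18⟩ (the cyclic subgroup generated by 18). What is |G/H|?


|⟨18⟩| = n / gcd(18, 87) = 87 / 3 = 29
H is normal (ℤ_87 is abelian).
|G/H| = |G| / |H| = 87 / 29 = 3

|G/H| = 3


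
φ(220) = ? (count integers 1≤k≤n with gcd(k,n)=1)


Factor n: 220 = 2^2 × 5 × 11
φ(n) = n · ∏(1 - 1/p) over distinct primes p | n
φ(220) = 220 · (1 - 1/2) · (1 - 1/5) · (1 - 1/11) = 80

φ(220) = 80


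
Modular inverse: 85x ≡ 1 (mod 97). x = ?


Use the extended Euclidean algorithm to write 1 = 85·s + 97·t; then s mod 97 is the inverse.
Euclidean algorithm:
  85 = 0·97 + 85
  97 = 1·85 + 12
  85 = 7·12 + 1
  12 = 12·1 + 0
gcd(85,97) = 1
Back-substitution gives: 85·(8) + 97·(-7) = 1
So 85⁻¹ ≡ 8 ≡ 8 (mod 97)
Check: 85 × 8 = 680 ≡ 1 (mod 97) ✓

85⁻¹ ≡ 8 (mod 97)


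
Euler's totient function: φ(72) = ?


Factor n: 72 = 2^3 × 3^2
φ(n) = n · ∏(1 - 1/p) over distinct primes p | n
φ(72) = 72 · (1 - 1/2) · (1 - 1/3) = 24

φ(72) = 24


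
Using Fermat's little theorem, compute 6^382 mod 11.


Fermat's little theorem: if p is prime and gcd(a,p)=1, then a^(p-1) ≡ 1 (mod p)
p = 11 is prime, gcd(6,11) = 1
Reduce exponent: 382 mod 10 = 2
So 6^382 ≡ 6^2 (mod 11)
6^2 mod 11 = 3

6^382 ≡ 3 (mod 11)


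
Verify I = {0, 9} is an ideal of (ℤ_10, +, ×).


Check ideal conditions for I = {0, 9} in ℤ_10:
(1) I is an additive subgroup? No
(2) For r ∈ ℤ_10 and a ∈ I: r·a ∈ I? No  [counterexample: r=2, a=9, r·a mod 10 = 8 ∉ I]

No, I is not an ideal of ℤ_10


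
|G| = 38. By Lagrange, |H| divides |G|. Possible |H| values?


Lagrange's theorem: |H| divides |G|
|G| = 38
Divisors of 38: 1, 2, 19, 38

Possible subgroup orders: {1, 2, 19, 38}


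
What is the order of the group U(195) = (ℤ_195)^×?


U(n) is the group of units mod n; |U(n)| = φ(n)
|U(195)| = φ(195) = 96

|U(195) = (ℤ_195)^×| = 96
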